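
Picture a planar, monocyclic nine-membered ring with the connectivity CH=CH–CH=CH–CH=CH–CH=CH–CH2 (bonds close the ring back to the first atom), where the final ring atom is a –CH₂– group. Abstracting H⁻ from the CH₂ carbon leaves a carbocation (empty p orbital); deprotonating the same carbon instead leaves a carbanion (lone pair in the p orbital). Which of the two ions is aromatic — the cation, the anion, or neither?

Both ions have a continuous loop of p orbitals — each ring atom is sp².
Cation: 4 × 2 + 0 = 8 π electrons → 4(2), antiaromatic.
Anion: 4 × 2 + 2 = 10 π electrons → 4(2)+2, aromatic.

The anion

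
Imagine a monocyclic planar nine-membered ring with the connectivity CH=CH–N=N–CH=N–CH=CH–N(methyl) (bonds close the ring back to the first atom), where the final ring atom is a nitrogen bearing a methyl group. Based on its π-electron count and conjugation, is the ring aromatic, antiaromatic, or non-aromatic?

Aromatic

All ring atoms are sp² and supply a p orbital to the ring (each doubly-bonded ring atom is sp² with one p-orbital electron; each =N– nitrogen is pyridine-type (lone pair in the sp² plane, one electron in the p orbital); the pyrrole-type nitrogen donates its lone pair from the p orbital); the conjugation is uninterrupted.
Counting π electrons: 4 × 2 = 8 from the double-bond units + 2 from the N(methyl) atom = 10.
Since 10 = 4·2 + 2, the ring meets the 4n+2 criterion.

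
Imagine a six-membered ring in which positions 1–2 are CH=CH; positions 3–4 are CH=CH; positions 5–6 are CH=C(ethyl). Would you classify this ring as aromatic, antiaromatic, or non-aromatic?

Every ring atom contributes a p orbital perpendicular to the ring (each doubly-bonded ring atom is sp² with one p-orbital electron), so the π system is cyclic and fully conjugated.
Counting π electrons: 3 × 2 = 6 from the 3 double-bond units.
6 = 4(1) + 2, which satisfies Hückel's 4n+2 rule.

Aromatic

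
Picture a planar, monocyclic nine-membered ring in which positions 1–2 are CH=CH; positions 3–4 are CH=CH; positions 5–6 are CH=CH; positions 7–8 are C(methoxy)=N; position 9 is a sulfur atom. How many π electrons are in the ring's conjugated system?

The p orbitals form a continuous loop: every atom in a ring double bond is sp² and brings one electron to the p orbital; each =N– nitrogen is pyridine-type (lone pair in the sp² plane, one electron in the p orbital); the sulfur donates one lone pair from its p orbital. The ring is fully conjugated.
Tallying contributions gives 4 × 2 = 8 from the double-bond units + 2 from the S atom = 10.

10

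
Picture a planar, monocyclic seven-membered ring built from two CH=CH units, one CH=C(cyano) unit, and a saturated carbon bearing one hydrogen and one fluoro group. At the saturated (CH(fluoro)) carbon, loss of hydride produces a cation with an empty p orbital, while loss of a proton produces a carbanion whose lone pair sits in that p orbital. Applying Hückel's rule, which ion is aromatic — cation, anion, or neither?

In either ion the ring is fully conjugated: every atom, including the new sp² carbon, supplies a p orbital.
Cation: 3 × 2 + 0 = 6 π electrons → 4(1)+2, aromatic.
Anion: 3 × 2 + 2 = 8 π electrons → 4(2), antiaromatic.

The cation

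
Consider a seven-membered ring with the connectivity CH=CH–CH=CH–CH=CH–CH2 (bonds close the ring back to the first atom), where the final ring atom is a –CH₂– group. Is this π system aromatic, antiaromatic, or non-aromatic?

Non-aromatic

The CH2 carbon is saturated: the tetrahedral CH₂ carbon is sp³ and has no p orbital in the ring π system. Conjugation is not continuous around the ring.
Without a continuous loop of overlapping p orbitals the Hückel electron count never comes into play.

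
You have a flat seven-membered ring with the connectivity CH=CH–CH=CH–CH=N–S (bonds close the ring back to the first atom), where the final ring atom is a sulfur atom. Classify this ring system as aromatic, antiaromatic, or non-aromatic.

Antiaromatic

The p orbitals form a continuous loop: every atom in a ring double bond is sp² and brings one electron to the p orbital; each sp² =N– keeps its lone pair in-plane and puts one electron into the π system; the sulfur donates one lone pair from its p orbital. The ring is fully conjugated.
Tallying contributions gives 3 × 2 = 6 from the double-bond units + 2 from the S atom = 8.
8 = 4(2); a planar, fully conjugated 4n system is antiaromatic.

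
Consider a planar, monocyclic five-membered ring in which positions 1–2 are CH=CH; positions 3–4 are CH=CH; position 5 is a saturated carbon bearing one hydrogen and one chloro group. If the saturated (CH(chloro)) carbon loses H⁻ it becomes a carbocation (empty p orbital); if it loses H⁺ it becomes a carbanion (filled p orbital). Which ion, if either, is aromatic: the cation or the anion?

Once that carbon is sp², every ring atom has a p orbital and both ions are fully conjugated.
Cation: 2 × 2 + 0 = 4 π electrons → 4(1), antiaromatic.
Anion: 2 × 2 + 2 = 6 π electrons → 4(1)+2, aromatic.

The anion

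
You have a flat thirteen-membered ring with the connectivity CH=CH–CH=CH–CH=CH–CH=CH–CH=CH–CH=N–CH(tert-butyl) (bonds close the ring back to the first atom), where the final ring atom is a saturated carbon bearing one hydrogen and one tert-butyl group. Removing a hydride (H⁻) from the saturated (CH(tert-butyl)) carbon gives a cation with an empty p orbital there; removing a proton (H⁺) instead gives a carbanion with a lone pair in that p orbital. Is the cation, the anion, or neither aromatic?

In either ion the ring is fully conjugated: every atom, including the new sp² carbon, supplies a p orbital.
Cation: 6 × 2 + 0 = 12 π electrons → 4(3), antiaromatic.
Anion: 6 × 2 + 2 = 14 π electrons → 4(3)+2, aromatic.

The anion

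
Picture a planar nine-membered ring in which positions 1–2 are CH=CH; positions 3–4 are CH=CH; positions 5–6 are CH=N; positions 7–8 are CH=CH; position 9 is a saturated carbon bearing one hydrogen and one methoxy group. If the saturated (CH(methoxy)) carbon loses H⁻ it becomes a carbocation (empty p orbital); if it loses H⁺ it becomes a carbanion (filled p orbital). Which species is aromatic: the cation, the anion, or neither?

The anion

In either ion the ring is fully conjugated: every atom, including the new sp² carbon, supplies a p orbital.
Cation: 4 × 2 + 0 = 8 π electrons → 4(2), antiaromatic.
Anion: 4 × 2 + 2 = 10 π electrons → 4(2)+2, aromatic.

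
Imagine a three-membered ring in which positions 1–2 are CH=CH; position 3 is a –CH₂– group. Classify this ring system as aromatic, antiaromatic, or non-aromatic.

Non-aromatic

At the CH2 position, the tetrahedral CH₂ carbon is sp³ and has no p orbital in the ring π system; the ring's p-orbital overlap is broken there.
Hückel's rule only applies to fully conjugated rings, so this one is simply non-aromatic.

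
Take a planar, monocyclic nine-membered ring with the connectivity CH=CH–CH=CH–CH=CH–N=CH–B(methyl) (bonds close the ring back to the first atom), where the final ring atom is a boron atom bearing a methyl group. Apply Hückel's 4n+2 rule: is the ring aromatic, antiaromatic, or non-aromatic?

Antiaromatic

The p orbitals form a continuous loop: each doubly-bonded ring atom is sp² with one p-orbital electron; each =N– nitrogen is pyridine-type (lone pair in the sp² plane, one electron in the p orbital); the boron has an empty p orbital. The ring is fully conjugated.
Tallying contributions gives 4 × 2 = 8 from the double-bond units + 0 from the B(methyl) atom = 8.
8 = 4(2); a planar, fully conjugated 4n system is antiaromatic.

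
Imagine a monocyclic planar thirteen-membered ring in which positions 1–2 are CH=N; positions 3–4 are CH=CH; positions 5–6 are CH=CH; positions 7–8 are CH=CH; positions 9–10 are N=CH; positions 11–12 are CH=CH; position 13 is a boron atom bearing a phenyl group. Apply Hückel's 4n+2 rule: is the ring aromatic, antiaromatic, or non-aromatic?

Antiaromatic

Every ring atom contributes a p orbital perpendicular to the ring (the double-bond atoms are sp², each contributing one p electron; the doubly-bonded nitrogens are pyridine-type — their lone pairs lie in the ring plane, leaving one electron in the p orbital; the boron has an empty p orbital), so the π system is cyclic and fully conjugated.
Tallying contributions gives 6 × 2 = 12 from the double-bond units + 0 from the B(phenyl) atom = 12.
12 = 4(3); a planar, fully conjugated 4n system is antiaromatic.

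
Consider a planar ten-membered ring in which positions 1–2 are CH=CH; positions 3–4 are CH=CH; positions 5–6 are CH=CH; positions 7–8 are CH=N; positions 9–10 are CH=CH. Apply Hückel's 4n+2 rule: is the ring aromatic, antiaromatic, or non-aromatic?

Aromatic

The p orbitals form a continuous loop: each doubly-bonded ring atom is sp² with one p-orbital electron; each sp² =N– keeps its lone pair in-plane and puts one electron into the π system. The ring is fully conjugated.
π-electron count: 5 × 2 = 10 from the 5 double-bond units.
Since 10 = 4·2 + 2, the ring meets the 4n+2 criterion.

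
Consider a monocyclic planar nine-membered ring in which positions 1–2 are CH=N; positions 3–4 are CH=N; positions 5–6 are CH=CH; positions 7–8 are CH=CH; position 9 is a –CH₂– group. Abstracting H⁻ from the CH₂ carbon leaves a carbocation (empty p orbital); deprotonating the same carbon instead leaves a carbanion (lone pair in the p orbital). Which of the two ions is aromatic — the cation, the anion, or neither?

The anion

Both ions have a continuous loop of p orbitals — each ring atom is sp².
Cation: 4 × 2 + 0 = 8 π electrons → 4(2), antiaromatic.
Anion: 4 × 2 + 2 = 10 π electrons → 4(2)+2, aromatic.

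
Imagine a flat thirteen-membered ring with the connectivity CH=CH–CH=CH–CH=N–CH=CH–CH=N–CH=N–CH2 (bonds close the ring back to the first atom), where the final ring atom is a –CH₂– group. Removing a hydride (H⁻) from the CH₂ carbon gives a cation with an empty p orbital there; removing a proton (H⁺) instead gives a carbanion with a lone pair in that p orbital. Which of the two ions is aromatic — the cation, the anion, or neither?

In both ions every ring atom is sp² and contributes a p orbital, so both rings are fully conjugated.
Cation: 6 × 2 + 0 = 12 π electrons → 4(3), antiaromatic.
Anion: 6 × 2 + 2 = 14 π electrons → 4(3)+2, aromatic.

The anion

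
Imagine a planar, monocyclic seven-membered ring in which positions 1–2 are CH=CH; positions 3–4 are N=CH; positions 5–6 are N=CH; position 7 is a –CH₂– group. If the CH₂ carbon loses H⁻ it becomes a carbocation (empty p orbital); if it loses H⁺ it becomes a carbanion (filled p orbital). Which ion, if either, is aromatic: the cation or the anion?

The cation

Once that carbon is sp², every ring atom has a p orbital and both ions are fully conjugated.
Cation: 3 × 2 + 0 = 6 π electrons → 4(1)+2, aromatic.
Anion: 3 × 2 + 2 = 8 π electrons → 4(2), antiaromatic.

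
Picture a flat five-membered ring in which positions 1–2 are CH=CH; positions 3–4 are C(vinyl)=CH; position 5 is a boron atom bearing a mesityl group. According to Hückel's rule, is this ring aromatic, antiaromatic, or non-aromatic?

Antiaromatic

The p orbitals form a continuous loop: the double-bond atoms are sp², each contributing one p electron; the boron has an empty p orbital. The ring is fully conjugated.
Adding the contributions, 2 × 2 = 4 from the double-bond units + 0 from the B(mesityl) atom = 4.
A 4n π count (4, n = 1) in a planar conjugated ring means antiaromatic.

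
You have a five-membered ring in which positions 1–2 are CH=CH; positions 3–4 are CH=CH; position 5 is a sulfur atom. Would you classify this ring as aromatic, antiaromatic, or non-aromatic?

Aromatic

All ring atoms are sp² and supply a p orbital to the ring (each doubly-bonded ring atom is sp² with one p-orbital electron; the sulfur donates one lone pair from its p orbital); the conjugation is uninterrupted.
π-electron count: 2 × 2 = 4 from the double-bond units + 2 from the S atom = 6.
Since 6 = 4·1 + 2, the ring meets the 4n+2 criterion.
This is thiophene.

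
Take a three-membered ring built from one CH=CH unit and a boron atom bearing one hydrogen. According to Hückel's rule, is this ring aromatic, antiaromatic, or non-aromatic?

Aromatic

The p orbitals form a continuous loop: each doubly-bonded ring atom is sp² with one p-orbital electron; the boron has an empty p orbital. The ring is fully conjugated.
Counting π electrons: 1 × 2 = 2 from the double-bond unit + 0 from the BH atom = 2.
Since 2 = 4·0 + 2, the ring meets the 4n+2 criterion.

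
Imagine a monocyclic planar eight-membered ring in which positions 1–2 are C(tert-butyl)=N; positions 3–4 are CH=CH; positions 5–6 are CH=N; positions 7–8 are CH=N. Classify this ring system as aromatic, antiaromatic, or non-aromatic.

Antiaromatic

All ring atoms are sp² and supply a p orbital to the ring (each doubly-bonded ring atom is sp² with one p-orbital electron; the doubly-bonded nitrogens are pyridine-type — their lone pairs lie in the ring plane, leaving one electron in the p orbital); the conjugation is uninterrupted.
Adding the contributions, 4 × 2 = 8 from the 4 double-bond units.
A 4n π count (8, n = 2) in a planar conjugated ring means antiaromatic.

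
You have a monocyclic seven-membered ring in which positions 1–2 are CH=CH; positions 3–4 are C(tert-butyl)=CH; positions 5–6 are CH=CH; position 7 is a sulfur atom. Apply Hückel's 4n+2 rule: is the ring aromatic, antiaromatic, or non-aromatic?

The p orbitals form a continuous loop: each doubly-bonded ring atom is sp² with one p-orbital electron; the sulfur donates one lone pair from its p orbital. The ring is fully conjugated.
Tallying contributions gives 3 × 2 = 6 from the double-bond units + 2 from the S atom = 8.
8 = 4(2); a planar, fully conjugated 4n system is antiaromatic.

Antiaromatic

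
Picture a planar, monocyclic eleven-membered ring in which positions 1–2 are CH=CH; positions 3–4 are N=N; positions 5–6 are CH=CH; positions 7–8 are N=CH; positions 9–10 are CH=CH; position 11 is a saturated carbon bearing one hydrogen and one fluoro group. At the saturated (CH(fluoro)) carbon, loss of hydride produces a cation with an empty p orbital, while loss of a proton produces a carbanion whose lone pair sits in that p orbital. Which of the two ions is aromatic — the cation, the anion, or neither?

Once that carbon is sp², every ring atom has a p orbital and both ions are fully conjugated.
Cation: 5 × 2 + 0 = 10 π electrons → 4(2)+2, aromatic.
Anion: 5 × 2 + 2 = 12 π electrons → 4(3), antiaromatic.

The cation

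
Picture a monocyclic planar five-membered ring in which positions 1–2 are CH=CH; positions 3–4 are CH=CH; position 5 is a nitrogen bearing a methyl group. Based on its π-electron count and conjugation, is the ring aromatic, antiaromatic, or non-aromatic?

All ring atoms are sp² and supply a p orbital to the ring (the double-bond atoms are sp², each contributing one p electron; the pyrrole-type nitrogen donates its lone pair from the p orbital); the conjugation is uninterrupted.
π-electron count: 2 × 2 = 4 from the double-bond units + 2 from the N(methyl) atom = 6.
6 = 4(1) + 2, which satisfies Hückel's 4n+2 rule.

Aromatic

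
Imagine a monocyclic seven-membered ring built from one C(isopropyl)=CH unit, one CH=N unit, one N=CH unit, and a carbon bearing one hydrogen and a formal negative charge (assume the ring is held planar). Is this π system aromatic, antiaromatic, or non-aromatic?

All ring atoms are sp² and supply a p orbital to the ring (the double-bond atoms are sp², each contributing one p electron; each =N– nitrogen is pyridine-type (lone pair in the sp² plane, one electron in the p orbital); the carbanion's lone pair occupies the p orbital); the conjugation is uninterrupted.
Tallying contributions gives 3 × 2 = 6 from the double-bond units + 2 from the CH(-) atom = 8.
A 4n π count (8, n = 2) in a planar conjugated ring means antiaromatic.

Antiaromatic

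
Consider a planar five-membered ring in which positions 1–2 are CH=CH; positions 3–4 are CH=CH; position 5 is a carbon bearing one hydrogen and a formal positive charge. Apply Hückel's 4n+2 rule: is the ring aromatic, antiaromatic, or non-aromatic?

Antiaromatic

Every ring atom contributes a p orbital perpendicular to the ring (the double-bond atoms are sp², each contributing one p electron; the carbocation has an empty p orbital), so the π system is cyclic and fully conjugated.
Adding the contributions, 2 × 2 = 4 from the double-bond units + 0 from the CH(+) atom = 4.
With 4 = 4·1 π electrons, Hückel's rule classifies the planar ring as antiaromatic.
(The species described is the cyclopentadienyl cation.)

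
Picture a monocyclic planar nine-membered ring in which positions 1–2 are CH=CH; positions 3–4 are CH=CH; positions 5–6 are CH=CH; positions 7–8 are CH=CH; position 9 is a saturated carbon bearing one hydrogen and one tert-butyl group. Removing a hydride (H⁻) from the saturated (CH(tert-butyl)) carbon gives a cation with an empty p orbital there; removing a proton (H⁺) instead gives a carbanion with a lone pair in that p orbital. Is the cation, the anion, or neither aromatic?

The anion

Both ions have a continuous loop of p orbitals — each ring atom is sp².
Cation: 4 × 2 + 0 = 8 π electrons → 4(2), antiaromatic.
Anion: 4 × 2 + 2 = 10 π electrons → 4(2)+2, aromatic.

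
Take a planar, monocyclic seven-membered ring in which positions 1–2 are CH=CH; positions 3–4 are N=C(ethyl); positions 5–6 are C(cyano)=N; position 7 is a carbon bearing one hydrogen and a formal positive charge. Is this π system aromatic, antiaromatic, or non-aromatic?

The p orbitals form a continuous loop: each doubly-bonded ring atom is sp² with one p-orbital electron; each sp² =N– keeps its lone pair in-plane and puts one electron into the π system; the carbocation has an empty p orbital. The ring is fully conjugated.
Adding the contributions, 3 × 2 = 6 from the double-bond units + 0 from the CH(+) atom = 6.
That gives a 4n+2 count (6, n = 1).

Aromatic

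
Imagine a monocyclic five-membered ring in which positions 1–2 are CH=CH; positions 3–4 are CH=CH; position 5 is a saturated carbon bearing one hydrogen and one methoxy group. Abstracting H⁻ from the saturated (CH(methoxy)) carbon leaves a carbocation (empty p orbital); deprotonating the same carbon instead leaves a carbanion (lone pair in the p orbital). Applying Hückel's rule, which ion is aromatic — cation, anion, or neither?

In both ions every ring atom is sp² and contributes a p orbital, so both rings are fully conjugated.
Cation: 2 × 2 + 0 = 4 π electrons → 4(1), antiaromatic.
Anion: 2 × 2 + 2 = 6 π electrons → 4(1)+2, aromatic.

The anion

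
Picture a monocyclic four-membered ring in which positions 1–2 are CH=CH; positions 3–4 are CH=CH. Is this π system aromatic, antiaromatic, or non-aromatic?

Antiaromatic

Check conjugation: the double-bond atoms are sp², each contributing one p electron — every position has a p orbital, so the cyclic π system is continuous.
Counting π electrons: 2 × 2 = 4 from the 2 double-bond units.
4 is a 4n count (n = 1), so the planar conjugated ring is antiaromatic.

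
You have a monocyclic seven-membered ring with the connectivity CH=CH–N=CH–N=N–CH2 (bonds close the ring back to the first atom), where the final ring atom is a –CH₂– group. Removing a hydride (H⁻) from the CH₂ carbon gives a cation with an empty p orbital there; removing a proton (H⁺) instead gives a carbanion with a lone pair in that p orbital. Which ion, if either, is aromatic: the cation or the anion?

The cation

In either ion the ring is fully conjugated: every atom, including the new sp² carbon, supplies a p orbital.
Cation: 3 × 2 + 0 = 6 π electrons → 4(1)+2, aromatic.
Anion: 3 × 2 + 2 = 8 π electrons → 4(2), antiaromatic.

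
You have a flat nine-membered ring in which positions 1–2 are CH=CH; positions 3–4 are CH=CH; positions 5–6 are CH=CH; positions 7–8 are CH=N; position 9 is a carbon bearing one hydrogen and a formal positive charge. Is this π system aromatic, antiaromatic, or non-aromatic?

Every ring atom contributes a p orbital perpendicular to the ring (every atom in a ring double bond is sp² and brings one electron to the p orbital; each =N– nitrogen is pyridine-type (lone pair in the sp² plane, one electron in the p orbital); the carbocation has an empty p orbital), so the π system is cyclic and fully conjugated.
Counting π electrons: 4 × 2 = 8 from the double-bond units + 0 from the CH(+) atom = 8.
With 8 = 4·2 π electrons, Hückel's rule classifies the planar ring as antiaromatic.

Antiaromatic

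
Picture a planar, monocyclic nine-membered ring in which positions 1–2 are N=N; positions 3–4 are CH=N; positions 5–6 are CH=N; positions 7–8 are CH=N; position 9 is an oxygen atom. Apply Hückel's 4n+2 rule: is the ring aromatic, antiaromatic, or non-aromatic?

Check conjugation: each doubly-bonded ring atom is sp² with one p-orbital electron; the doubly-bonded nitrogens are pyridine-type — their lone pairs lie in the ring plane, leaving one electron in the p orbital; the oxygen donates one lone pair from its p orbital — every position has a p orbital, so the cyclic π system is continuous.
π-electron count: 4 × 2 = 8 from the double-bond units + 2 from the O atom = 10.
With 10 π electrons (n = 2), the Hückel 4n+2 condition holds.

Aromatic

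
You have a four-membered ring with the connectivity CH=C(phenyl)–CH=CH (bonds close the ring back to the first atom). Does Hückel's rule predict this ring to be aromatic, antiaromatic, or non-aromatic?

Antiaromatic

The p orbitals form a continuous loop: the double-bond atoms are sp², each contributing one p electron. The ring is fully conjugated.
Tallying contributions gives 2 × 2 = 4 from the 2 double-bond units.
4 is a 4n count (n = 1), so the planar conjugated ring is antiaromatic.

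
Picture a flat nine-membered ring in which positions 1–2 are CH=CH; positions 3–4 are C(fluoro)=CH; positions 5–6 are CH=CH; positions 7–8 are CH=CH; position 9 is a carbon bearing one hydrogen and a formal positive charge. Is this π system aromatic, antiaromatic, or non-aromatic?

Antiaromatic

All ring atoms are sp² and supply a p orbital to the ring (every atom in a ring double bond is sp² and brings one electron to the p orbital; the carbocation has an empty p orbital); the conjugation is uninterrupted.
Counting π electrons: 4 × 2 = 8 from the double-bond units + 0 from the CH(+) atom = 8.
A 4n π count (8, n = 2) in a planar conjugated ring means antiaromatic.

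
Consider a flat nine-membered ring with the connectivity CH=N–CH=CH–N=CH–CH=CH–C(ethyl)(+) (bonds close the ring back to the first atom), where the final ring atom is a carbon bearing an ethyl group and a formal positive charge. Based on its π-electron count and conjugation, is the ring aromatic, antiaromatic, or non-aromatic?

All ring atoms are sp² and supply a p orbital to the ring (each doubly-bonded ring atom is sp² with one p-orbital electron; each sp² =N– keeps its lone pair in-plane and puts one electron into the π system; the carbocation has an empty p orbital); the conjugation is uninterrupted.
π-electron count: 4 × 2 = 8 from the double-bond units + 0 from the C(ethyl)(+) atom = 8.
8 = 4(2); a planar, fully conjugated 4n system is antiaromatic.

Antiaromatic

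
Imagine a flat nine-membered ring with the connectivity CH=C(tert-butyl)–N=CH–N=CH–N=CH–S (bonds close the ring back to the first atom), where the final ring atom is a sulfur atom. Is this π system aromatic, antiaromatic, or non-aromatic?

Aromatic

Every ring atom contributes a p orbital perpendicular to the ring (every atom in a ring double bond is sp² and brings one electron to the p orbital; each =N– nitrogen is pyridine-type (lone pair in the sp² plane, one electron in the p orbital); the sulfur donates one lone pair from its p orbital), so the π system is cyclic and fully conjugated.
π-electron count: 4 × 2 = 8 from the double-bond units + 2 from the S atom = 10.
Since 10 = 4·2 + 2, the ring meets the 4n+2 criterion.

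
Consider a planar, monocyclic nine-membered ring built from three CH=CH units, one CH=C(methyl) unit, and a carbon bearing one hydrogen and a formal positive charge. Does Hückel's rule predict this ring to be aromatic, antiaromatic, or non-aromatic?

Antiaromatic

Every ring atom contributes a p orbital perpendicular to the ring (every atom in a ring double bond is sp² and brings one electron to the p orbital; the carbocation has an empty p orbital), so the π system is cyclic and fully conjugated.
Adding the contributions, 4 × 2 = 8 from the double-bond units + 0 from the CH(+) atom = 8.
A 4n π count (8, n = 2) in a planar conjugated ring means antiaromatic.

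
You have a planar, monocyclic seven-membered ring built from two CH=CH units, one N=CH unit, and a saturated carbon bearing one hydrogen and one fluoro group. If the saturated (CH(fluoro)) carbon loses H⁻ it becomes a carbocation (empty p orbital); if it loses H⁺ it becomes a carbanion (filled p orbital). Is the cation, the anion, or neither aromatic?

In both ions every ring atom is sp² and contributes a p orbital, so both rings are fully conjugated.
Cation: 3 × 2 + 0 = 6 π electrons → 4(1)+2, aromatic.
Anion: 3 × 2 + 2 = 8 π electrons → 4(2), antiaromatic.

The cation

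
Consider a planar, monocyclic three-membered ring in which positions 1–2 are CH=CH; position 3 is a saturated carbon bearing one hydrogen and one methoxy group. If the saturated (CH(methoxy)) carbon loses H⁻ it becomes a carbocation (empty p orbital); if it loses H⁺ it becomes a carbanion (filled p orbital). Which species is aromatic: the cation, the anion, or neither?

Both ions have a continuous loop of p orbitals — each ring atom is sp².
Cation: 1 × 2 + 0 = 2 π electrons → 4(0)+2, aromatic.
Anion: 1 × 2 + 2 = 4 π electrons → 4(1), antiaromatic.

The cation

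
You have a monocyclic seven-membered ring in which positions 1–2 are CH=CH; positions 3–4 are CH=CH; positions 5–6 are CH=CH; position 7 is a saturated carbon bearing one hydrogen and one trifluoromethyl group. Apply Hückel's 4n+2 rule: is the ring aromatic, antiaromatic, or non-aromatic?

Non-aromatic

Because that saturated carbon is sp³ and has no p orbital in the ring π system at the CH(trifluoromethyl) position, the π system cannot extend all the way around the ring.
Without a continuous loop of overlapping p orbitals the Hückel electron count never comes into play.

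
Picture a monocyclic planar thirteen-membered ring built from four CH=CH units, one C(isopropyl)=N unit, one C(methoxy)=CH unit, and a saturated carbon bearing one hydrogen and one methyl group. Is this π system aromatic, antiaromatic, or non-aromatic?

Non-aromatic

At the CH(methyl) position, that saturated carbon is sp³ and has no p orbital in the ring π system; the ring's p-orbital overlap is broken there.
Hückel's rule only applies to fully conjugated rings, so this one is simply non-aromatic.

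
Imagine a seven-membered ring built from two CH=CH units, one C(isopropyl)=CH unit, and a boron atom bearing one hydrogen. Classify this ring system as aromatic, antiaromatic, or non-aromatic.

Aromatic

All ring atoms are sp² and supply a p orbital to the ring (each doubly-bonded ring atom is sp² with one p-orbital electron; the boron has an empty p orbital); the conjugation is uninterrupted.
Adding the contributions, 3 × 2 = 6 from the double-bond units + 0 from the BH atom = 6.
That gives a 4n+2 count (6, n = 1).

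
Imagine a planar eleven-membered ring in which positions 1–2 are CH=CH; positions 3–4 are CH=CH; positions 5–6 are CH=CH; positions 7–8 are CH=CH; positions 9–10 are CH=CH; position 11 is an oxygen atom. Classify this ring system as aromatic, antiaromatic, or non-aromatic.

Antiaromatic

The p orbitals form a continuous loop: each doubly-bonded ring atom is sp² with one p-orbital electron; the oxygen donates one lone pair from its p orbital. The ring is fully conjugated.
Tallying contributions gives 5 × 2 = 10 from the double-bond units + 2 from the O atom = 12.
With 12 = 4·3 π electrons, Hückel's rule classifies the planar ring as antiaromatic.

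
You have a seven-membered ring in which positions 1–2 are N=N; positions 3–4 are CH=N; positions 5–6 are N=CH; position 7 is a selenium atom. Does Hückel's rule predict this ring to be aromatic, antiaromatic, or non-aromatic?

Antiaromatic

Check conjugation: every atom in a ring double bond is sp² and brings one electron to the p orbital; each =N– nitrogen is pyridine-type (lone pair in the sp² plane, one electron in the p orbital); the selenium donates one lone pair from its p orbital — every position has a p orbital, so the cyclic π system is continuous.
Adding the contributions, 3 × 2 = 6 from the double-bond units + 2 from the Se atom = 8.
A 4n π count (8, n = 2) in a planar conjugated ring means antiaromatic.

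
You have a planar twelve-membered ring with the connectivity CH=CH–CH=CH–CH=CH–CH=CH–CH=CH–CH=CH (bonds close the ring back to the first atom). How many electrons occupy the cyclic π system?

Check conjugation: every atom in a ring double bond is sp² and brings one electron to the p orbital — every position has a p orbital, so the cyclic π system is continuous.
Counting π electrons: 6 × 2 = 12 from the 6 double-bond units.

12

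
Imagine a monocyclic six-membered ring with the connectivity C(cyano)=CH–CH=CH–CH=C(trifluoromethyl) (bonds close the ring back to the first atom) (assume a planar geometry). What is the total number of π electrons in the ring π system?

6

Check conjugation: every atom in a ring double bond is sp² and brings one electron to the p orbital — every position has a p orbital, so the cyclic π system is continuous.
Tallying contributions gives 3 × 2 = 6 from the 3 double-bond units.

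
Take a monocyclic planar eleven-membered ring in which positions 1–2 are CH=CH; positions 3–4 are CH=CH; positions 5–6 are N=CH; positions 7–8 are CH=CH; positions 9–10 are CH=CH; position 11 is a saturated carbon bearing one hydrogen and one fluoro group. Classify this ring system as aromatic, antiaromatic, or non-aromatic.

Non-aromatic

The CH(fluoro) carbon is saturated: that saturated carbon is sp³ and has no p orbital in the ring π system. Conjugation is not continuous around the ring.
A ring that is not fully conjugated cannot be aromatic or antiaromatic regardless of its π-electron count.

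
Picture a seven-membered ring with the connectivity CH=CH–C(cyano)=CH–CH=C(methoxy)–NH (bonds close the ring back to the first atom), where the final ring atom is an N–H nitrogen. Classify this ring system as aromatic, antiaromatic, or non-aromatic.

Antiaromatic

The p orbitals form a continuous loop: every atom in a ring double bond is sp² and brings one electron to the p orbital; the pyrrole-type nitrogen donates its lone pair from the p orbital. The ring is fully conjugated.
π-electron count: 3 × 2 = 6 from the double-bond units + 2 from the NH atom = 8.
A 4n π count (8, n = 2) in a planar conjugated ring means antiaromatic.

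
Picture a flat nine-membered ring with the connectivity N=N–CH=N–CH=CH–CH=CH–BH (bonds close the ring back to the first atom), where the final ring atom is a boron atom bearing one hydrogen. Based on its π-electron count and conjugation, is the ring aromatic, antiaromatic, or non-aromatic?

Antiaromatic

The p orbitals form a continuous loop: every atom in a ring double bond is sp² and brings one electron to the p orbital; each =N– nitrogen is pyridine-type (lone pair in the sp² plane, one electron in the p orbital); the boron has an empty p orbital. The ring is fully conjugated.
Tallying contributions gives 4 × 2 = 8 from the double-bond units + 0 from the BH atom = 8.
A 4n π count (8, n = 2) in a planar conjugated ring means antiaromatic.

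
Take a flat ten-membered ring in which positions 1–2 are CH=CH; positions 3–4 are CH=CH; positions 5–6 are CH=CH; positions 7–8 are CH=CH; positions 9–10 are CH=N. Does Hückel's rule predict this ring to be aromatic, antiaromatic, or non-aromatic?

All ring atoms are sp² and supply a p orbital to the ring (every atom in a ring double bond is sp² and brings one electron to the p orbital; the doubly-bonded nitrogens are pyridine-type — their lone pairs lie in the ring plane, leaving one electron in the p orbital); the conjugation is uninterrupted.
Adding the contributions, 5 × 2 = 10 from the 5 double-bond units.
With 10 π electrons (n = 2), the Hückel 4n+2 condition holds.

Aromatic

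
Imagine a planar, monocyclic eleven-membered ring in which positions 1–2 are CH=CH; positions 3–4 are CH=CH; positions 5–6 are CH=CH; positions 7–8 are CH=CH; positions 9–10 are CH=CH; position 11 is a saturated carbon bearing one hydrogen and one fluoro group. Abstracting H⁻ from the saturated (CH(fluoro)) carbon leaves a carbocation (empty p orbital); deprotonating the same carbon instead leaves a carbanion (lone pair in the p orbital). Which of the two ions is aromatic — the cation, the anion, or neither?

The cation

Both ions have a continuous loop of p orbitals — each ring atom is sp².
Cation: 5 × 2 + 0 = 10 π electrons → 4(2)+2, aromatic.
Anion: 5 × 2 + 2 = 12 π electrons → 4(3), antiaromatic.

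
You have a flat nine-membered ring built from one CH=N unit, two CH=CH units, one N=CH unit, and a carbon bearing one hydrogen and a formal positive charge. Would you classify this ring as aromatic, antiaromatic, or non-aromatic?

Check conjugation: each doubly-bonded ring atom is sp² with one p-orbital electron; each =N– nitrogen is pyridine-type (lone pair in the sp² plane, one electron in the p orbital); the carbocation has an empty p orbital — every position has a p orbital, so the cyclic π system is continuous.
Counting π electrons: 4 × 2 = 8 from the double-bond units + 0 from the CH(+) atom = 8.
With 8 = 4·2 π electrons, Hückel's rule classifies the planar ring as antiaromatic.

Antiaromatic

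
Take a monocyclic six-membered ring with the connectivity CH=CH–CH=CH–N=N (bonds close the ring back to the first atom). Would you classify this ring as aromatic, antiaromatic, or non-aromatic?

Aromatic

Check conjugation: each doubly-bonded ring atom is sp² with one p-orbital electron; each sp² =N– keeps its lone pair in-plane and puts one electron into the π system — every position has a p orbital, so the cyclic π system is continuous.
Counting π electrons: 3 × 2 = 6 from the 3 double-bond units.
Since 6 = 4·1 + 2, the ring meets the 4n+2 criterion.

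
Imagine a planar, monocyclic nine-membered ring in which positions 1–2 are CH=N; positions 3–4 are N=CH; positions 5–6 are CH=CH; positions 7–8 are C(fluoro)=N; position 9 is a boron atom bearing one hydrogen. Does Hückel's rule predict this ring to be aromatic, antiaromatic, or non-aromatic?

Antiaromatic

All ring atoms are sp² and supply a p orbital to the ring (the double-bond atoms are sp², each contributing one p electron; each sp² =N– keeps its lone pair in-plane and puts one electron into the π system; the boron has an empty p orbital); the conjugation is uninterrupted.
Counting π electrons: 4 × 2 = 8 from the double-bond units + 0 from the BH atom = 8.
A 4n π count (8, n = 2) in a planar conjugated ring means antiaromatic.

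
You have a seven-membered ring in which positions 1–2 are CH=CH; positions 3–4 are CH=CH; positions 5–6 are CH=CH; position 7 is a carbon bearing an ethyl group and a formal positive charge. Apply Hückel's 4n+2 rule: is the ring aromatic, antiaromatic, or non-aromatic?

Aromatic

Check conjugation: the double-bond atoms are sp², each contributing one p electron; the carbocation has an empty p orbital — every position has a p orbital, so the cyclic π system is continuous.
Adding the contributions, 3 × 2 = 6 from the double-bond units + 0 from the C(ethyl)(+) atom = 6.
6 = 4(1) + 2, which satisfies Hückel's 4n+2 rule.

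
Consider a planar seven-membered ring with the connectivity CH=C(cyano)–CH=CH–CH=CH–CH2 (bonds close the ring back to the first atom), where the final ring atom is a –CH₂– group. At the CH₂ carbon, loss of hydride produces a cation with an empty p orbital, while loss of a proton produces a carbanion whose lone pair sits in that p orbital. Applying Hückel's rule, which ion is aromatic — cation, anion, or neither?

The cation

In both ions every ring atom is sp² and contributes a p orbital, so both rings are fully conjugated.
Cation: 3 × 2 + 0 = 6 π electrons → 4(1)+2, aromatic.
Anion: 3 × 2 + 2 = 8 π electrons → 4(2), antiaromatic.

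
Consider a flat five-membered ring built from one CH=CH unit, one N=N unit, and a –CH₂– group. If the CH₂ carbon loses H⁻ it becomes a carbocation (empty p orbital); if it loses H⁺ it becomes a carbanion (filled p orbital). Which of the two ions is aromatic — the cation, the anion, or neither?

In either ion the ring is fully conjugated: every atom, including the new sp² carbon, supplies a p orbital.
Cation: 2 × 2 + 0 = 4 π electrons → 4(1), antiaromatic.
Anion: 2 × 2 + 2 = 6 π electrons → 4(1)+2, aromatic.

The anion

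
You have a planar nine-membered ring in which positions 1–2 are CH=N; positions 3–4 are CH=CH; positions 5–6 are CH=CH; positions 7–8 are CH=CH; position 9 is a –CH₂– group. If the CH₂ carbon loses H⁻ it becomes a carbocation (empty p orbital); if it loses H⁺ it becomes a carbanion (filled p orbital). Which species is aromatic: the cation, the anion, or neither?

The anion

In either ion the ring is fully conjugated: every atom, including the new sp² carbon, supplies a p orbital.
Cation: 4 × 2 + 0 = 8 π electrons → 4(2), antiaromatic.
Anion: 4 × 2 + 2 = 10 π electrons → 4(2)+2, aromatic.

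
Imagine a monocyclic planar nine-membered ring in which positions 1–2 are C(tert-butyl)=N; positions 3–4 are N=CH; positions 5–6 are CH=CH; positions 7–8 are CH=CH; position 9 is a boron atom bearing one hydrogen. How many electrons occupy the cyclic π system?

8

The p orbitals form a continuous loop: each doubly-bonded ring atom is sp² with one p-orbital electron; each =N– nitrogen is pyridine-type (lone pair in the sp² plane, one electron in the p orbital); the boron has an empty p orbital. The ring is fully conjugated.
π-electron count: 4 × 2 = 8 from the double-bond units + 0 from the BH atom = 8.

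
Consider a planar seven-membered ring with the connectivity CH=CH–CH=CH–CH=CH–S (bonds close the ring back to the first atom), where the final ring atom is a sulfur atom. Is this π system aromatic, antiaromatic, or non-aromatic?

Check conjugation: every atom in a ring double bond is sp² and brings one electron to the p orbital; the sulfur donates one lone pair from its p orbital — every position has a p orbital, so the cyclic π system is continuous.
Tallying contributions gives 3 × 2 = 6 from the double-bond units + 2 from the S atom = 8.
A 4n π count (8, n = 2) in a planar conjugated ring means antiaromatic.

Antiaromatic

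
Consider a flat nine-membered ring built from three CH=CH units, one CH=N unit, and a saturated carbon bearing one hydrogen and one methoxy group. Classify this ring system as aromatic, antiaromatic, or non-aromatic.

Non-aromatic

The CH(methoxy) position has four σ bonds — that saturated carbon is sp³ and has no p orbital in the ring π system — so the cyclic conjugation is interrupted.
A ring that is not fully conjugated cannot be aromatic or antiaromatic regardless of its π-electron count.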